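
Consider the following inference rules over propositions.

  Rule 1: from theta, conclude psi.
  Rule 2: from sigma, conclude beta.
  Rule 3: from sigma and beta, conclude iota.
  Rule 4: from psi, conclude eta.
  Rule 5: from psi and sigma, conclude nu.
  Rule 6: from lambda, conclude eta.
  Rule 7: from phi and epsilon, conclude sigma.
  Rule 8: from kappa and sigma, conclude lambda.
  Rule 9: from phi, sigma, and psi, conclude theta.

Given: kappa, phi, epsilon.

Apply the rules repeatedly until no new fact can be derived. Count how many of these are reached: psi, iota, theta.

From phi and epsilon, Rule 7 gives sigma.
From sigma, Rule 2 gives beta.
From sigma and beta, Rule 3 gives iota.
psi would need theta (Rule 1), but theta is never established.
iota: reached.
theta would need phi, sigma, and psi (Rule 9), but psi is never established.
Reached: iota — 1 of the 3.

1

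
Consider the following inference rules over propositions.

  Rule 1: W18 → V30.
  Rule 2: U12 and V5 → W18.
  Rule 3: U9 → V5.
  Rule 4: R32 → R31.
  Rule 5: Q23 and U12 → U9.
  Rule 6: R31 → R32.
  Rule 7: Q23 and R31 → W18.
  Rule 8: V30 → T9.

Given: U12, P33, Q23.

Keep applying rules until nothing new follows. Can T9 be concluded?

Yes

From Q23 and U12, Rule 5 gives U9.
From U9, Rule 3 gives V5.
From U12 and V5, Rule 2 gives W18.
From W18, Rule 1 gives V30.
V30 holds, so T9 follows (Rule 8).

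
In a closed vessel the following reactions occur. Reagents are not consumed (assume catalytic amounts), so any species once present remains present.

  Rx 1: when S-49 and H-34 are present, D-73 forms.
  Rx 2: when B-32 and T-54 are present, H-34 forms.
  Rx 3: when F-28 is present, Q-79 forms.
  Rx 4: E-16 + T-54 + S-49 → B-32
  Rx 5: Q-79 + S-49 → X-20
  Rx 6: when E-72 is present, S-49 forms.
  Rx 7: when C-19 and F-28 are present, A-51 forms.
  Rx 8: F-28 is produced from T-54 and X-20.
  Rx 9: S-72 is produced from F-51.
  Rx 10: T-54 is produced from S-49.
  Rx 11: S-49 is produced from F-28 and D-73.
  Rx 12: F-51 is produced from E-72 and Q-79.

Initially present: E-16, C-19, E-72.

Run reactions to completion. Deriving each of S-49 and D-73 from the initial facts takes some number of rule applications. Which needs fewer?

S-49

S-49: E-72 present → S-49 forms (Rx 6). [1 rule application]
D-73: E-72 present → S-49 forms (Rx 6). S-49 present → T-54 forms (Rx 10). E-16, T-54, and S-49 present → B-32 forms (Rx 4). B-32 and T-54 present → H-34 forms (Rx 2). S-49 and H-34 present → D-73 forms (Rx 1). [5 rule applications]
S-49 needs fewer.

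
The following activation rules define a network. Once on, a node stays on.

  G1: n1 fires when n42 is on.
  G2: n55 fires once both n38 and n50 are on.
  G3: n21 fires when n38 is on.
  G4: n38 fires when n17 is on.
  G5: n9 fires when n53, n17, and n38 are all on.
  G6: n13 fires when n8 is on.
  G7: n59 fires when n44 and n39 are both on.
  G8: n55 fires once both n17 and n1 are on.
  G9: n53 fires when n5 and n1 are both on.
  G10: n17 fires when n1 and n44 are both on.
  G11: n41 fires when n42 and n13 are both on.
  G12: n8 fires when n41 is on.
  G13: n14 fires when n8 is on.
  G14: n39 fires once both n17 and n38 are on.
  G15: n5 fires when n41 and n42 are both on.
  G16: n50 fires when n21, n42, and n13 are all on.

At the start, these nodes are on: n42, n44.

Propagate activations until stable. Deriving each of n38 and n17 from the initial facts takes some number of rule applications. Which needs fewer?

n17: G1: n42 on → n1 on. n1 and n44 are on, so n17 fires (G10). [2 rule applications]
n38: n42 is on, so n1 fires (G1). G10: n1 and n44 on → n17 on. n17 is on, so n38 fires (G4). [3 rule applications]
n17 needs fewer.

n17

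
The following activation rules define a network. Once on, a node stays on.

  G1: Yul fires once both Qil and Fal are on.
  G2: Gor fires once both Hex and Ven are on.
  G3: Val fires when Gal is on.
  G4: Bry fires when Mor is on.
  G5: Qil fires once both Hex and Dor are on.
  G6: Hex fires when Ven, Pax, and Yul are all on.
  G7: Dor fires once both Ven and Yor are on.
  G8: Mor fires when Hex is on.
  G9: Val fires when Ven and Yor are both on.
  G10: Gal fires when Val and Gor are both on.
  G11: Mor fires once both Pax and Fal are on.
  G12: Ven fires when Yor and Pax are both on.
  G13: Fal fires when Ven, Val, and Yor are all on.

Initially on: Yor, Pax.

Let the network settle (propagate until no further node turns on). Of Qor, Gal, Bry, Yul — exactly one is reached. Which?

G12: Yor and Pax on → Ven on.
G9: Ven and Yor on → Val on.
G13: Ven, Val, and Yor on → Fal on.
G11: Pax and Fal on → Mor on.
G4: Mor on → Bry on.
Yul would need Qil and Fal (G1), but Qil never turns on. Gal would need Val and Gor (G10), but Gor never turns on. No rule produces Qor, and it is not given.

Bry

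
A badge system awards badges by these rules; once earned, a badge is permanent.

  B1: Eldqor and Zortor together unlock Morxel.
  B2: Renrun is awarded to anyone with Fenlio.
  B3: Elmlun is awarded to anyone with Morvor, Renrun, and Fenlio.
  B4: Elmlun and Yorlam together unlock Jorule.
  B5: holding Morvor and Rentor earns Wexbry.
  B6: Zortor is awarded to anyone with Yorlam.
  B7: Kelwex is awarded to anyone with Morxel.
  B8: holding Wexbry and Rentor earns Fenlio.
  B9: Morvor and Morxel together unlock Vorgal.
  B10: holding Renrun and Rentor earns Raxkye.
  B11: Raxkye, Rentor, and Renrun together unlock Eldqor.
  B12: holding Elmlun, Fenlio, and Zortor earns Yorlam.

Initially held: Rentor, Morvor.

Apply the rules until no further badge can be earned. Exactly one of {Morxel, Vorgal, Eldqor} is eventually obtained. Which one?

With Morvor and Rentor, Wexbry is earned (B5).
With Wexbry and Rentor, Fenlio is earned (B8).
With Fenlio, Renrun is earned (B2).
With Renrun and Rentor, Raxkye is earned (B10).
With Raxkye, Rentor, and Renrun, Eldqor is earned (B11).
Morxel would need Eldqor and Zortor (B1), but Zortor is never earned. Vorgal would need Morvor and Morxel (B9), but Morxel is never earned.

Eldqor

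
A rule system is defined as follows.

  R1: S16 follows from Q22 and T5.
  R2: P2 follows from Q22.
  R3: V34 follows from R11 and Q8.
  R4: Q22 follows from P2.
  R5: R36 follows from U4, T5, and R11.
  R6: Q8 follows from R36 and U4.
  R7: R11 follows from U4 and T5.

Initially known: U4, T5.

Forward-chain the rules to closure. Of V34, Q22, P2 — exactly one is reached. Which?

V34

From U4 and T5, R7 gives R11.
U4, T5, and R11 hold, so R36 follows (R5).
From R36 and U4, R6 gives Q8.
R11 and Q8 hold, so V34 follows (R3).
P2 would need Q22 (R2), but Q22 is never established. Q22 would need P2 (R4), but P2 is never established.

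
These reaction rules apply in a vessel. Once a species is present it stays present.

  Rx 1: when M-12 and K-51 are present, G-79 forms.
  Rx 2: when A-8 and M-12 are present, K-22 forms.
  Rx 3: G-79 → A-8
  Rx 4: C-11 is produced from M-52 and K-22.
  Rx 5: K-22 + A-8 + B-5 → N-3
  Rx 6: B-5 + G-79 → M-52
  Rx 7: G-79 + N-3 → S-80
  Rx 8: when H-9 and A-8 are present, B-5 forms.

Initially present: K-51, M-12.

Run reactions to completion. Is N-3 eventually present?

N-3 would need K-22, A-8, and B-5 (Rx 5), but B-5 never forms.

No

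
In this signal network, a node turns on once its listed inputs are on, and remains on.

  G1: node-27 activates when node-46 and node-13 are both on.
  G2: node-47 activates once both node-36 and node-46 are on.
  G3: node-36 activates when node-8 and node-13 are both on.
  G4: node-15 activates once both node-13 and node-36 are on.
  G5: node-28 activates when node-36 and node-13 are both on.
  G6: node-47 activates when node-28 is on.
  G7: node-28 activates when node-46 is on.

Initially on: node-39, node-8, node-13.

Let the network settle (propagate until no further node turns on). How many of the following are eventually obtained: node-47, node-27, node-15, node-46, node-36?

3

G3: node-8 and node-13 on → node-36 on.
G4: node-13 and node-36 on → node-15 on.
node-36 and node-13 are on, so node-28 activates (G5).
G6: node-28 on → node-47 on.
node-47: reached.
node-27 would need node-46 and node-13 (G1), but node-46 never turns on.
node-15: reached.
No rule produces node-46, and it is not given.
node-36: reached.
Reached: node-47, node-15, and node-36 — 3 of the 5.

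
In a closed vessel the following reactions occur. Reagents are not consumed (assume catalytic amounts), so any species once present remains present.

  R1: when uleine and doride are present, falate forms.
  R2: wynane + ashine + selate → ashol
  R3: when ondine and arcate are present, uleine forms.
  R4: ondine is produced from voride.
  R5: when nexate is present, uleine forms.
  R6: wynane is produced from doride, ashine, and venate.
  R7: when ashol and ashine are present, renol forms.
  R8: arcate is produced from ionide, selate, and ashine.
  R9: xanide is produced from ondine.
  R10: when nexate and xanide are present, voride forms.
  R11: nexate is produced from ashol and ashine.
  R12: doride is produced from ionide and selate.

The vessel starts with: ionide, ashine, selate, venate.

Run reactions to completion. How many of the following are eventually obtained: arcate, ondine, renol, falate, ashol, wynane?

5

ionide and selate present → doride forms (R12).
ionide, selate, and ashine present → arcate forms (R8).
doride, ashine, and venate present → wynane forms (R6).
wynane, ashine, and selate present → ashol forms (R2).
ashol and ashine present → renol forms (R7).
ashol and ashine present → nexate forms (R11).
nexate present → uleine forms (R5).
uleine and doride present → falate forms (R1).
arcate: reached.
ondine would need voride (R4), but voride never forms.
renol: reached.
falate: reached.
ashol: reached.
wynane: reached.
Reached: arcate, renol, falate, ashol, and wynane — 5 of the 6.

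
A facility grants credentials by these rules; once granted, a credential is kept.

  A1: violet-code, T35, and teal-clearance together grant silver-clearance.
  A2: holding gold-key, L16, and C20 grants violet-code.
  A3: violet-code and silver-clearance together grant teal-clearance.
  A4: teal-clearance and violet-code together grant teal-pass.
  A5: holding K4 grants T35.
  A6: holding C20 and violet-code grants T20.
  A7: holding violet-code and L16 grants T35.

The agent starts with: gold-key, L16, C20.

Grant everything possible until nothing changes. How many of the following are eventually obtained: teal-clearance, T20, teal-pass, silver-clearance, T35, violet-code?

Holding gold-key, L16, and C20 grants violet-code (A2).
Holding violet-code and L16 grants T35 (A7).
Holding C20 and violet-code grants T20 (A6).
teal-clearance would need violet-code and silver-clearance (A3), but silver-clearance is never granted.
T20: reached.
teal-pass would need teal-clearance and violet-code (A4), but teal-clearance is never granted.
silver-clearance would need violet-code, T35, and teal-clearance (A1), but teal-clearance is never granted.
T35: reached.
violet-code: reached.
Reached: T20, T35, and violet-code — 3 of the 6.

3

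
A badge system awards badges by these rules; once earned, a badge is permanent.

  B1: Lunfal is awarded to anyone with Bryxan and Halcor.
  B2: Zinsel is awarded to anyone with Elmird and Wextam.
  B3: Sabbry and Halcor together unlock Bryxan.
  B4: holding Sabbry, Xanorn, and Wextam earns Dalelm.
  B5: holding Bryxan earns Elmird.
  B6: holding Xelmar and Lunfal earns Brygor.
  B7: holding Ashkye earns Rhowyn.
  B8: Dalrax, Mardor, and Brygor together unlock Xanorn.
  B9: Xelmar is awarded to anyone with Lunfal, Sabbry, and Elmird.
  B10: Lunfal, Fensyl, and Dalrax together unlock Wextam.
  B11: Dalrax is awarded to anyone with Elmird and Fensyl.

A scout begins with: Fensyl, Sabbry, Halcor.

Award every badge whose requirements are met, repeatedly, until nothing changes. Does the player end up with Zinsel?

With Sabbry and Halcor, Bryxan is earned (B3).
With Bryxan and Halcor, Lunfal is earned (B1).
With Bryxan, Elmird is earned (B5).
With Elmird and Fensyl, Dalrax is earned (B11).
With Lunfal, Fensyl, and Dalrax, Wextam is earned (B10).
With Elmird and Wextam, Zinsel is earned (B2).

Yes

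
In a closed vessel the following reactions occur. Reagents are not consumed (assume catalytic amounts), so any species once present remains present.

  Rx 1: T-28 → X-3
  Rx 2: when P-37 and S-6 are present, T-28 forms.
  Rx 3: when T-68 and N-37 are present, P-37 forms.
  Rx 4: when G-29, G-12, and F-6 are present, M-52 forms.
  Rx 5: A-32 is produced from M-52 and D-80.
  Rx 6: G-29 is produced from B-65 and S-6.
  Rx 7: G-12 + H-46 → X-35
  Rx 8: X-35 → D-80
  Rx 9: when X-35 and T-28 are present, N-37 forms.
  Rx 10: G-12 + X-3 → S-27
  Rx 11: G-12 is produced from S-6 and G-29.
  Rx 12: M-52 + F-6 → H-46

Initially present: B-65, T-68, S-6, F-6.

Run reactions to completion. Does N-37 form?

N-37 would need X-35 and T-28 (Rx 9), but T-28 never forms.

No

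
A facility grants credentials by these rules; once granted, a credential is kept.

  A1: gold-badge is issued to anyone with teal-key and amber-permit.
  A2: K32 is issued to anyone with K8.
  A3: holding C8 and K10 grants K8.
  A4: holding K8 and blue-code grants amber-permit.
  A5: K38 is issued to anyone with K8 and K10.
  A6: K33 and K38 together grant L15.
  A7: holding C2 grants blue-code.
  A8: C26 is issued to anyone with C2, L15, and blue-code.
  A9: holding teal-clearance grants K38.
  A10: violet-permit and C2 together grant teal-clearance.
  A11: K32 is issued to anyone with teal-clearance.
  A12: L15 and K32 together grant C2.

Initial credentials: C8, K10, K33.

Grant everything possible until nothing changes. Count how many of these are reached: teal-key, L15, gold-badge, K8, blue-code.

Holding C8 and K10 grants K8 (A3).
Holding K8 grants K32 (A2).
Holding K8 and K10 grants K38 (A5).
Holding K33 and K38 grants L15 (A6).
Holding L15 and K32 grants C2 (A12).
Holding C2 grants blue-code (A7).
No rule produces teal-key, and it is not given.
L15: reached.
gold-badge would need teal-key and amber-permit (A1), but teal-key is never granted.
K8: reached.
blue-code: reached.
Reached: L15, K8, and blue-code — 3 of the 5.

3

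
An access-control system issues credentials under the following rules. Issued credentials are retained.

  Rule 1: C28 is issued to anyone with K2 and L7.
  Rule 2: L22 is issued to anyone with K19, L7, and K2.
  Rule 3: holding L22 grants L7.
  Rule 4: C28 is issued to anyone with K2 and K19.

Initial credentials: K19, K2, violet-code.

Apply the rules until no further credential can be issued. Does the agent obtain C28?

Holding K2 and K19 grants C28 (Rule 4).

Yes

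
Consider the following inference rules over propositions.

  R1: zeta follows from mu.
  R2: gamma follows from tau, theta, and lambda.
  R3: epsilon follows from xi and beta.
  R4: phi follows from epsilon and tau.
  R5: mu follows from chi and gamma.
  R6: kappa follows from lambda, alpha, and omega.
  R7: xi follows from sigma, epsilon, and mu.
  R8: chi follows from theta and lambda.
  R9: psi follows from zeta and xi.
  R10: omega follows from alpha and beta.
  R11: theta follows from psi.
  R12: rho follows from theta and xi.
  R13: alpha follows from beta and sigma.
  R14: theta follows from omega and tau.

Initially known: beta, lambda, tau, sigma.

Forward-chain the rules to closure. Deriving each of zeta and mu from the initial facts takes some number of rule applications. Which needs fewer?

mu: From beta and sigma, R13 gives alpha. From alpha and beta, R10 gives omega. From omega and tau, R14 gives theta. From theta and lambda, R8 gives chi. tau, theta, and lambda hold, so gamma follows (R2). From chi and gamma, R5 gives mu. [6 rule applications]
zeta: From beta and sigma, R13 gives alpha. From alpha and beta, R10 gives omega. omega and tau hold, so theta follows (R14). From theta and lambda, R8 gives chi. From tau, theta, and lambda, R2 gives gamma. From chi and gamma, R5 gives mu. From mu, R1 gives zeta. [7 rule applications]
mu needs fewer.

mu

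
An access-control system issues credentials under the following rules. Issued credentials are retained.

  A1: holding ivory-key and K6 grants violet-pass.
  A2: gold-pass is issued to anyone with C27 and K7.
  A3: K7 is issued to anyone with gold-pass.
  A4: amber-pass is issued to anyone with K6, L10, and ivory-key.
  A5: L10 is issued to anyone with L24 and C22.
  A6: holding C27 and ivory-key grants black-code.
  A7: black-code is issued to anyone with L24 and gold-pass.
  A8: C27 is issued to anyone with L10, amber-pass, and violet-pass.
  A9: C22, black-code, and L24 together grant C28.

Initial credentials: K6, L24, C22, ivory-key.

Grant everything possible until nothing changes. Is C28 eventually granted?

Holding ivory-key and K6 grants violet-pass (A1).
Holding L24 and C22 grants L10 (A5).
Holding K6, L10, and ivory-key grants amber-pass (A4).
Holding L10, amber-pass, and violet-pass grants C27 (A8).
Holding C27 and ivory-key grants black-code (A6).
Holding C22, black-code, and L24 grants C28 (A9).

Yes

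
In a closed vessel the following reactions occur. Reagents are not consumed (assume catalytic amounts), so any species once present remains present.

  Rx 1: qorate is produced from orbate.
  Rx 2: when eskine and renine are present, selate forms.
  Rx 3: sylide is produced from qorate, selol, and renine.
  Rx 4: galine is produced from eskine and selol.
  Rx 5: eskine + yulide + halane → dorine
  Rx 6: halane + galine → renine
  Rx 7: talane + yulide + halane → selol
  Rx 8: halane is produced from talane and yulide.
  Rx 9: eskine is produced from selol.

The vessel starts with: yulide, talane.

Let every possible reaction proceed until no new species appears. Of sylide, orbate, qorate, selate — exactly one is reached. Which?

talane and yulide present → halane forms (Rx 8).
talane, yulide, and halane present → selol forms (Rx 7).
selol present → eskine forms (Rx 9).
eskine and selol present → galine forms (Rx 4).
halane and galine present → renine forms (Rx 6).
eskine and renine present → selate forms (Rx 2).
sylide would need qorate, selol, and renine (Rx 3), but qorate never forms. No rule produces orbate, and it is not given. qorate would need orbate (Rx 1), but orbate never forms.

selate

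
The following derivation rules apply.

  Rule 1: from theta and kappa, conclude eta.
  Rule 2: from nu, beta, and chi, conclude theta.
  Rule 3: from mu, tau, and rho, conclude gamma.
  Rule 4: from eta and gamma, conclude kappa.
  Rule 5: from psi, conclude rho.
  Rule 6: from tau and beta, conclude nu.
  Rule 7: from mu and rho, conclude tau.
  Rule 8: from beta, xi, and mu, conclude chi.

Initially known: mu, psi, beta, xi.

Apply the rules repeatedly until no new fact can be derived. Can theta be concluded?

From beta, xi, and mu, Rule 8 gives chi.
From psi, Rule 5 gives rho.
From mu and rho, Rule 7 gives tau.
tau and beta hold, so nu follows (Rule 6).
From nu, beta, and chi, Rule 2 gives theta.

Yes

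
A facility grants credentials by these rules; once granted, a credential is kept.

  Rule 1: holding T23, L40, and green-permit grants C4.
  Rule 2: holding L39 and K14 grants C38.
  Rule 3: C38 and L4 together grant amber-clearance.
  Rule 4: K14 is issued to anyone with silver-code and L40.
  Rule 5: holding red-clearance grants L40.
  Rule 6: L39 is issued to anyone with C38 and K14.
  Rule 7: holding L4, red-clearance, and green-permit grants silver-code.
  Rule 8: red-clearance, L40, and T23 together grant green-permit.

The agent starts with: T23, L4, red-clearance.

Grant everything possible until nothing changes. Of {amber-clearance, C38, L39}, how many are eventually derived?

0

amber-clearance would need C38 and L4 (Rule 3), but C38 is never granted.
C38 would need L39 and K14 (Rule 2), but L39 is never granted.
L39 would need C38 and K14 (Rule 6), but C38 is never granted.
None of the 3 are reached.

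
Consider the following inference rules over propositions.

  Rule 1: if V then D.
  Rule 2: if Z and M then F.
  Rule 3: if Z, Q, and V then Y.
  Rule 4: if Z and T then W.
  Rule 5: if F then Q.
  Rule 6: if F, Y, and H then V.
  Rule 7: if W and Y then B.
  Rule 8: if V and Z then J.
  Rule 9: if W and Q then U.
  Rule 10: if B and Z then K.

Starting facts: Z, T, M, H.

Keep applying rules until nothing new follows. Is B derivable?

B would need W and Y (Rule 7), but Y is never established.

No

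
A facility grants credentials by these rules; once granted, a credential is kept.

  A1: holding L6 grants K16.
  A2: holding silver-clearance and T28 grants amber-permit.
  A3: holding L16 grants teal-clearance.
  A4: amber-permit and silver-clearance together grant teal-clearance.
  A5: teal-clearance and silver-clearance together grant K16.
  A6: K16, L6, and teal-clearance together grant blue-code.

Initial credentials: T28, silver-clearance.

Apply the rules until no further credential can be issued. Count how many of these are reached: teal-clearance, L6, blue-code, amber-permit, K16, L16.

Holding silver-clearance and T28 grants amber-permit (A2).
Holding amber-permit and silver-clearance grants teal-clearance (A4).
Holding teal-clearance and silver-clearance grants K16 (A5).
teal-clearance: reached.
No rule produces L6, and it is not given.
blue-code would need K16, L6, and teal-clearance (A6), but L6 is never granted.
amber-permit: reached.
K16: reached.
No rule produces L16, and it is not given.
Reached: teal-clearance, amber-permit, and K16 — 3 of the 6.

3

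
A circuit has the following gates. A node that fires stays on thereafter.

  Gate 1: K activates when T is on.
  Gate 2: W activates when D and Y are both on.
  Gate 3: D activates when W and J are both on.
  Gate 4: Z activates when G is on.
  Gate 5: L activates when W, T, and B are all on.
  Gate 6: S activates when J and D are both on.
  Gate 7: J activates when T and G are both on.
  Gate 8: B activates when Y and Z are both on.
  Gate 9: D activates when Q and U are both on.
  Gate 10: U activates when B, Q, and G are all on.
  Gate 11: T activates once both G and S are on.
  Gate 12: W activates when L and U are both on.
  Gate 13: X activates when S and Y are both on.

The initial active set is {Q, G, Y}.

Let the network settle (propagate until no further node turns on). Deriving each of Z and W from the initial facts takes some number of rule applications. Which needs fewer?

Z: Gate 4: G on → Z on. [1 rule application]
W: Gate 4: G on → Z on. Gate 8: Y and Z on → B on. B, Q, and G are on, so U activates (Gate 10). Q and U are on, so D activates (Gate 9). D and Y are on, so W activates (Gate 2). [5 rule applications]
Z needs fewer.

Z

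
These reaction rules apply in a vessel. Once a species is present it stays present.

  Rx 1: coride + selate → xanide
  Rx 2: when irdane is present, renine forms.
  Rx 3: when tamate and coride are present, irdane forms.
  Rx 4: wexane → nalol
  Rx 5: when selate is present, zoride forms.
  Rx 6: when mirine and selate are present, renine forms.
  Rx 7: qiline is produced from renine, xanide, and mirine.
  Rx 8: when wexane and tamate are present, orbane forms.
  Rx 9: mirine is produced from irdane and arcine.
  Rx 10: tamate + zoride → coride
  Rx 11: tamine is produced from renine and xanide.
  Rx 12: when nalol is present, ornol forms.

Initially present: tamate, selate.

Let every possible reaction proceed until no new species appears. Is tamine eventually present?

selate present → zoride forms (Rx 5).
tamate and zoride present → coride forms (Rx 10).
coride and selate present → xanide forms (Rx 1).
tamate and coride present → irdane forms (Rx 3).
irdane present → renine forms (Rx 2).
renine and xanide present → tamine forms (Rx 11).

Yes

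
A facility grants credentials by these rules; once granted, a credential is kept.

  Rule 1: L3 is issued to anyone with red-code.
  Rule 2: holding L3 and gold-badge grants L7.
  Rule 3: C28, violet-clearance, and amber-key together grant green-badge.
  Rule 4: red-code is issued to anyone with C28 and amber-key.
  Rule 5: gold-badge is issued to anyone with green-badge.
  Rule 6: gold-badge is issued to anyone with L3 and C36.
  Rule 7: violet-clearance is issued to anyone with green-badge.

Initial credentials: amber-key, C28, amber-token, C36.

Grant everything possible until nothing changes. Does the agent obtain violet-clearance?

No

violet-clearance would need green-badge (Rule 7), but green-badge is never granted.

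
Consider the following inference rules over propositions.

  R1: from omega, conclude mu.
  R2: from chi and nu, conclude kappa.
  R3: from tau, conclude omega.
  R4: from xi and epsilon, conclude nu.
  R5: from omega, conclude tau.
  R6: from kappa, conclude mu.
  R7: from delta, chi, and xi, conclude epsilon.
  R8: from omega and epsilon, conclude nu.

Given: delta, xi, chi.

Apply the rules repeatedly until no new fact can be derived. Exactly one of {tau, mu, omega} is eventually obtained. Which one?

From delta, chi, and xi, R7 gives epsilon.
From xi and epsilon, R4 gives nu.
From chi and nu, R2 gives kappa.
From kappa, R6 gives mu.
tau would need omega (R5), but omega is never established. omega would need tau (R3), but tau is never established.

mu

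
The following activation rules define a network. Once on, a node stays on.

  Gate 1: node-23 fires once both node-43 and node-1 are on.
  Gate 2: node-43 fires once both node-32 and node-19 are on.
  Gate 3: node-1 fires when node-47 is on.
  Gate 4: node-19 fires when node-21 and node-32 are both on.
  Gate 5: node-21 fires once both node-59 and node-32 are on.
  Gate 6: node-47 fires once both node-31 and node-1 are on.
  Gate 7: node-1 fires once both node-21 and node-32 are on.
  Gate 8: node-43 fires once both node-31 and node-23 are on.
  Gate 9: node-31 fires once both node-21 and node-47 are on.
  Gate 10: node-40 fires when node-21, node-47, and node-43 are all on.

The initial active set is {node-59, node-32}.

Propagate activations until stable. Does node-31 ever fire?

No

node-31 would need node-21 and node-47 (Gate 9), but node-47 never turns on.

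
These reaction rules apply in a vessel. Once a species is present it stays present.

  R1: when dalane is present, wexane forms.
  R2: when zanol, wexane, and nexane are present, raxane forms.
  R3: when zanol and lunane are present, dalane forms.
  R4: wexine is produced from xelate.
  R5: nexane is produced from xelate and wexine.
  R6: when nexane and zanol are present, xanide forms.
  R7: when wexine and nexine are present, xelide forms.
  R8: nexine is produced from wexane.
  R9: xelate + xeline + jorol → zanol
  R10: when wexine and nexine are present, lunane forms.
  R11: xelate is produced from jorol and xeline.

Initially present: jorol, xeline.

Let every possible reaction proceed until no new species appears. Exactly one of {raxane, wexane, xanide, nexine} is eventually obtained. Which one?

jorol and xeline present → xelate forms (R11).
xelate, xeline, and jorol present → zanol forms (R9).
xelate present → wexine forms (R4).
xelate and wexine present → nexane forms (R5).
nexane and zanol present → xanide forms (R6).
wexane would need dalane (R1), but dalane never forms. nexine would need wexane (R8), but wexane never forms. raxane would need zanol, wexane, and nexane (R2), but wexane never forms.

xanide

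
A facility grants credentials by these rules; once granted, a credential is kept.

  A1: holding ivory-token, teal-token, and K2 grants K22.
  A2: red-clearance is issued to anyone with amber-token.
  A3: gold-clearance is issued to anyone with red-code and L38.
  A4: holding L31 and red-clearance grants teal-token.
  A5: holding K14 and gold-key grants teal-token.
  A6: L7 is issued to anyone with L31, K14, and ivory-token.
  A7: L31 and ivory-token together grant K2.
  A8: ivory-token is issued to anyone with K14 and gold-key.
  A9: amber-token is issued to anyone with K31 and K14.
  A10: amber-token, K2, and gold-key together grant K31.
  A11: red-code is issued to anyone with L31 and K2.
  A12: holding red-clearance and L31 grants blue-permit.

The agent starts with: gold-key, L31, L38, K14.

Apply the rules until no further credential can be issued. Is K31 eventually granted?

K31 would need amber-token, K2, and gold-key (A10), but amber-token is never granted.

No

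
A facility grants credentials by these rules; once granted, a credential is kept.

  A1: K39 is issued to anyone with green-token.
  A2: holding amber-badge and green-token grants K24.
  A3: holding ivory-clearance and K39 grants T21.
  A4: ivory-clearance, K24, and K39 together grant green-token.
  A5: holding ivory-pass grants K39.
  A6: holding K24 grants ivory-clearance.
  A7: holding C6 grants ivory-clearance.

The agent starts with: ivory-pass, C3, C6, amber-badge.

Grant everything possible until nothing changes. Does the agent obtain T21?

Yes

Holding C6 grants ivory-clearance (A7).
Holding ivory-pass grants K39 (A5).
Holding ivory-clearance and K39 grants T21 (A3).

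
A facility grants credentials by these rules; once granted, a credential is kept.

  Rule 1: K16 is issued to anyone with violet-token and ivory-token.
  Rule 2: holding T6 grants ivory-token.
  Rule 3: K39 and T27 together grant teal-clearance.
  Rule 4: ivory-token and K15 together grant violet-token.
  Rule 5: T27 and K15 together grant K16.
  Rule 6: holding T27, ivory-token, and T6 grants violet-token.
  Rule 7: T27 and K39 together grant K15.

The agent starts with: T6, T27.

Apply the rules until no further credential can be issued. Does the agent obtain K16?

Holding T6 grants ivory-token (Rule 2).
Holding T27, ivory-token, and T6 grants violet-token (Rule 6).
Holding violet-token and ivory-token grants K16 (Rule 1).

Yes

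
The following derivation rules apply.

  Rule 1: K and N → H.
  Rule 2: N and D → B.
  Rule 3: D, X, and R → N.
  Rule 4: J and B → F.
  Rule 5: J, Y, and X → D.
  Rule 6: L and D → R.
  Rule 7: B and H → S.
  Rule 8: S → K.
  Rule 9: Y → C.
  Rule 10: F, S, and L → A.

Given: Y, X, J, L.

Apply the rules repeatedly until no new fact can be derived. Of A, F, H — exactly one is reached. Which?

F

From J, Y, and X, Rule 5 gives D.
L and D hold, so R follows (Rule 6).
From D, X, and R, Rule 3 gives N.
N and D hold, so B follows (Rule 2).
From J and B, Rule 4 gives F.
A would need F, S, and L (Rule 10), but S is never established. H would need K and N (Rule 1), but K is never established.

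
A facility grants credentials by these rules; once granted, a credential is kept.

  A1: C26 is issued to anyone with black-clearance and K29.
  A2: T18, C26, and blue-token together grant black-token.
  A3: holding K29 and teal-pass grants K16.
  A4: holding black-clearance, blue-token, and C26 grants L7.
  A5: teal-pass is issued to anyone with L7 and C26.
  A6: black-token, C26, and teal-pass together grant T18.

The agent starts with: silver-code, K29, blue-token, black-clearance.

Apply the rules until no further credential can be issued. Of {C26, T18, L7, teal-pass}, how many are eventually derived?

Holding black-clearance and K29 grants C26 (A1).
Holding black-clearance, blue-token, and C26 grants L7 (A4).
Holding L7 and C26 grants teal-pass (A5).
C26: reached.
T18 would need black-token, C26, and teal-pass (A6), but black-token is never granted.
L7: reached.
teal-pass: reached.
Reached: C26, L7, and teal-pass — 3 of the 4.

3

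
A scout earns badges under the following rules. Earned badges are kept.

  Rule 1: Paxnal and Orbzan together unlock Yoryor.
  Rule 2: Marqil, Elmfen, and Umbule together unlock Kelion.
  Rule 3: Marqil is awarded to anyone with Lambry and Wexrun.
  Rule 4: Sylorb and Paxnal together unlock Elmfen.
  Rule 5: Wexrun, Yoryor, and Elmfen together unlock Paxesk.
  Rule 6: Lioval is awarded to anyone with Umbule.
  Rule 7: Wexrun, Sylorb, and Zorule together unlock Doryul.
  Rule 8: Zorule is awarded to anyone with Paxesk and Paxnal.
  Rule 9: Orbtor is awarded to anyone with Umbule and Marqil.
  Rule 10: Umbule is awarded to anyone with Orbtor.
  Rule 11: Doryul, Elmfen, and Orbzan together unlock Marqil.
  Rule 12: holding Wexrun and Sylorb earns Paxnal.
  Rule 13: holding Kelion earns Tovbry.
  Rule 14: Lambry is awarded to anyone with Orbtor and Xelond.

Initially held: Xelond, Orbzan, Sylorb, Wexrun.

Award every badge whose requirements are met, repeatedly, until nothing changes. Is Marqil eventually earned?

Yes

With Wexrun and Sylorb, Paxnal is earned (Rule 12).
With Sylorb and Paxnal, Elmfen is earned (Rule 4).
With Paxnal and Orbzan, Yoryor is earned (Rule 1).
With Wexrun, Yoryor, and Elmfen, Paxesk is earned (Rule 5).
With Paxesk and Paxnal, Zorule is earned (Rule 8).
With Wexrun, Sylorb, and Zorule, Doryul is earned (Rule 7).
With Doryul, Elmfen, and Orbzan, Marqil is earned (Rule 11).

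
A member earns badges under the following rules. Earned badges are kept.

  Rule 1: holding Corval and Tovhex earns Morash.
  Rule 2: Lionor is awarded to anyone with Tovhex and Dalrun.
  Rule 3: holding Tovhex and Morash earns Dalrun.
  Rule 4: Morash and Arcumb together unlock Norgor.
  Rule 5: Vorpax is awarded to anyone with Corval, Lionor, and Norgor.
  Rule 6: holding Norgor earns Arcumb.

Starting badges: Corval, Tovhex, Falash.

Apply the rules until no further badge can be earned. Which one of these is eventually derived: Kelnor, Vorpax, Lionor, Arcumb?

With Corval and Tovhex, Morash is earned (Rule 1).
With Tovhex and Morash, Dalrun is earned (Rule 3).
With Tovhex and Dalrun, Lionor is earned (Rule 2).
Vorpax would need Corval, Lionor, and Norgor (Rule 5), but Norgor is never earned. Arcumb would need Norgor (Rule 6), but Norgor is never earned. No rule produces Kelnor, and it is not given.

Lionor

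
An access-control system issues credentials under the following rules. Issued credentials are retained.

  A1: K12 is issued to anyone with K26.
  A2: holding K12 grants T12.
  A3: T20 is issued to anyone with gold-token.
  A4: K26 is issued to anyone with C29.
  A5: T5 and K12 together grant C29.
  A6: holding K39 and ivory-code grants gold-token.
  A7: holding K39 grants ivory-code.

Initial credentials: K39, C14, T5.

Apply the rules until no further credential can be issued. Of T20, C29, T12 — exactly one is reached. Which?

Holding K39 grants ivory-code (A7).
Holding K39 and ivory-code grants gold-token (A6).
Holding gold-token grants T20 (A3).
C29 would need T5 and K12 (A5), but K12 is never granted. T12 would need K12 (A2), but K12 is never granted.

T20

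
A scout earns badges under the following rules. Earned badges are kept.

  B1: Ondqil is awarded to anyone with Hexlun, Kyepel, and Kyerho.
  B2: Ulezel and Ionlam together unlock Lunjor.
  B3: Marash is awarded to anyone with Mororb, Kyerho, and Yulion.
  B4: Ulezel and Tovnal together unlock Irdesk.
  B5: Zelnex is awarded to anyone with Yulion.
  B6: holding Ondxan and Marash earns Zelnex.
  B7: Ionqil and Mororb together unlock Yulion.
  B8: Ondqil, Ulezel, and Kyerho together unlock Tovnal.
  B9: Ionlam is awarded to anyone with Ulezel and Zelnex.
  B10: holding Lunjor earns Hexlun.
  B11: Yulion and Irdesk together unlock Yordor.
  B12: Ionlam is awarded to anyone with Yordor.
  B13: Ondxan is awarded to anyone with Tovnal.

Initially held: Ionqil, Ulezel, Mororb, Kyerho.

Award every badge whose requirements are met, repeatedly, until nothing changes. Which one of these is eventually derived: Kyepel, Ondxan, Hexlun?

Hexlun

With Ionqil and Mororb, Yulion is earned (B7).
With Yulion, Zelnex is earned (B5).
With Ulezel and Zelnex, Ionlam is earned (B9).
With Ulezel and Ionlam, Lunjor is earned (B2).
With Lunjor, Hexlun is earned (B10).
No rule produces Kyepel, and it is not given. Ondxan would need Tovnal (B13), but Tovnal is never earned.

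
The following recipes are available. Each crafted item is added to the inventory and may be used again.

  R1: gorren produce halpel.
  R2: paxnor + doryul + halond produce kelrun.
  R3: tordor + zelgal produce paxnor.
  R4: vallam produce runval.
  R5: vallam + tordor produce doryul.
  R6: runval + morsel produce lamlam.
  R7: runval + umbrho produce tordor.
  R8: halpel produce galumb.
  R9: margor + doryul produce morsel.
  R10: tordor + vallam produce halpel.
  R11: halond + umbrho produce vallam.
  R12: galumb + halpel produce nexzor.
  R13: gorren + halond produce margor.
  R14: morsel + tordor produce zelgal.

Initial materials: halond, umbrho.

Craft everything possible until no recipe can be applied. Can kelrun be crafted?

No

kelrun would need paxnor, doryul, and halond (R2), but paxnor is never obtained.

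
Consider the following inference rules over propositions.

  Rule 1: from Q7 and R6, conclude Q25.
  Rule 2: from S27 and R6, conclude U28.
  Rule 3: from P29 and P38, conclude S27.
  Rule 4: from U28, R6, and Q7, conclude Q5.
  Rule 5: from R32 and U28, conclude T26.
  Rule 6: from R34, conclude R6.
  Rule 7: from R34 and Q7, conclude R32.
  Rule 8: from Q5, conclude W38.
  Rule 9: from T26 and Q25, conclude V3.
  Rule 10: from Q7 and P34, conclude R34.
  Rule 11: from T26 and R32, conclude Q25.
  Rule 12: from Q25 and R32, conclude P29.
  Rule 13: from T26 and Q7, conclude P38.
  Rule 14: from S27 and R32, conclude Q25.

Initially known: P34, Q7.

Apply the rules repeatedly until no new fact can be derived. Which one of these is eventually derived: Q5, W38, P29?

P29

Q7 and P34 hold, so R34 follows (Rule 10).
From R34, Rule 6 gives R6.
From R34 and Q7, Rule 7 gives R32.
From Q7 and R6, Rule 1 gives Q25.
Q25 and R32 hold, so P29 follows (Rule 12).
Q5 would need U28, R6, and Q7 (Rule 4), but U28 is never established. W38 would need Q5 (Rule 8), but Q5 is never established.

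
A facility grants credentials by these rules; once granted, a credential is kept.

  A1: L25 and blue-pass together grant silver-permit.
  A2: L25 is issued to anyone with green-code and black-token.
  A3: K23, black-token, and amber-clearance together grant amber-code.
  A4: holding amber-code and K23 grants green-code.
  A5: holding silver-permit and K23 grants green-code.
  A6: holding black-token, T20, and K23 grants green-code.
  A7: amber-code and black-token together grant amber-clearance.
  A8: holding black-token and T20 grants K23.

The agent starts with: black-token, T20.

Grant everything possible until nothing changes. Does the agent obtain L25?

Yes

Holding black-token and T20 grants K23 (A8).
Holding black-token, T20, and K23 grants green-code (A6).
Holding green-code and black-token grants L25 (A2).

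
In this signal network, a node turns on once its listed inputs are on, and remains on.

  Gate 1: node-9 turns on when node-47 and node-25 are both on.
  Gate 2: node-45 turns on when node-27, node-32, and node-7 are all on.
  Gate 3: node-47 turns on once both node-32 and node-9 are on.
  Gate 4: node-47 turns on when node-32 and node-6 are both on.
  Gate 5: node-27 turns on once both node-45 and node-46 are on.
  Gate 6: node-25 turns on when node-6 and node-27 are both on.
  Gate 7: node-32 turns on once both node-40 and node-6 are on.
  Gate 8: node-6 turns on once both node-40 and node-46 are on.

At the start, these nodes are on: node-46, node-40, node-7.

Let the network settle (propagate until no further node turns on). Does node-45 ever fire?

node-45 would need node-27, node-32, and node-7 (Gate 2), but node-27 never turns on.

No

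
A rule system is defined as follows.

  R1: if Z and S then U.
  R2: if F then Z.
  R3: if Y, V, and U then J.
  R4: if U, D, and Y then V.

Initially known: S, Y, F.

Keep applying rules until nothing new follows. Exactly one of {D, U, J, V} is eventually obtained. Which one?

F holds, so Z follows (R2).
Z and S hold, so U follows (R1).
No rule produces D, and it is not given. V would need U, D, and Y (R4), but D is never established. J would need Y, V, and U (R3), but V is never established.

U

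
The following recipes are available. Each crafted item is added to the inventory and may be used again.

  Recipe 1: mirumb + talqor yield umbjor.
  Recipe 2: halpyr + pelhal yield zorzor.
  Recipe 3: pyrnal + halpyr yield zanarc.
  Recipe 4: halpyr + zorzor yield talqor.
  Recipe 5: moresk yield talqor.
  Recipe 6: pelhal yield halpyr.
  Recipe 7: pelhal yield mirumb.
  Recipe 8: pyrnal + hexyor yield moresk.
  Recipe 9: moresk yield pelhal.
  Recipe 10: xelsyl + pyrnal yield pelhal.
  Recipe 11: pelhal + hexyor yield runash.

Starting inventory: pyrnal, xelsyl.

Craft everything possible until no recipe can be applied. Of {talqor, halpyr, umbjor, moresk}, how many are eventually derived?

3

Using Recipe 10, xelsyl and pyrnal make pelhal.
Using Recipe 7, pelhal makes mirumb.
Using Recipe 6, pelhal makes halpyr.
Using Recipe 2, halpyr and pelhal make zorzor.
halpyr + zorzor → talqor (Recipe 4).
mirumb + talqor → umbjor (Recipe 1).
talqor: reached.
halpyr: reached.
umbjor: reached.
moresk would need pyrnal and hexyor (Recipe 8), but hexyor is never obtained.
Reached: talqor, halpyr, and umbjor — 3 of the 4.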